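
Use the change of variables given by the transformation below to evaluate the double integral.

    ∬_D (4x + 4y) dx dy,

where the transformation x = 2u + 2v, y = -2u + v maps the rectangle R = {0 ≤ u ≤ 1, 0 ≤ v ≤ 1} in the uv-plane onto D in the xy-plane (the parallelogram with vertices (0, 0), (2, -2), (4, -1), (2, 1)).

Compute the Jacobian determinant of (x, y) with respect to (u, v):

    ∂(x,y)/∂(u,v) = | 2  2 | = (2)(1) - (2)(-2) = 6.
                   | -2  1 |

Its absolute value is |J| = 6 (the area scaling factor).

Substituting x = 2u + 2v, y = -2u + v into the integrand,

    4x + 4y → 12v,

so the integral becomes

    ∬_R (12v) · |J| du dv = ∫_0^1 ∫_0^1 (72v) dv du.

Inner (v): 36.
Outer (u): 36.

Therefore ∬_D (4x + 4y) dx dy = 36.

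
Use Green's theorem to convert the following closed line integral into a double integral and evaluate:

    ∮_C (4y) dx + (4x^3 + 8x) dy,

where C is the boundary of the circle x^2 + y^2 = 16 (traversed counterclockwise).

Green's theorem converts the closed line integral into a double integral over the enclosed region D:

    ∮_C P dx + Q dy = ∬_D (∂Q/∂x - ∂P/∂y) dA.

Here P = 4y, Q = 4x^3 + 8x, so

    ∂Q/∂x = 12x^2 + 8,    ∂P/∂y = 4,
    ∂Q/∂x - ∂P/∂y = 12x^2 + 4.

D is the region x^2 + y^2 ≤ 16. Evaluating the double integral:

In polar coordinates (x = r cos θ, y = r sin θ, dA = r dr dθ) the integrand becomes 12r^2cos(θ)^2 + 4, so

    ∬_D (12x^2 + 4) dA = ∫_0^{2π} ∫_0^{4} (12r^2cos(θ)^2 + 4) · r dr dθ.

Inner (r from 0 to 4): 768cos(θ)^2 + 32.
Outer (θ from 0 to 2π): 832π.

Therefore ∮_C P dx + Q dy = 832π.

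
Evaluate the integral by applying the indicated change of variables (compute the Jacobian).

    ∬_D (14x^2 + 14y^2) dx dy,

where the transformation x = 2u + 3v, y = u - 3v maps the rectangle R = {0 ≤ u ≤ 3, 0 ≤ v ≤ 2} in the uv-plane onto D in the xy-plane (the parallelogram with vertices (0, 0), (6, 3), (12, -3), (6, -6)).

Compute the Jacobian determinant of (x, y) with respect to (u, v):

    ∂(x,y)/∂(u,v) = | 2  3 | = (2)(-3) - (3)(1) = -9.
                   | 1  -3 |

Its absolute value is |J| = 9 (the area scaling factor).

Substituting x = 2u + 3v, y = u - 3v into the integrand,

    14x^2 + 14y^2 → 70u^2 + 84u v + 252v^2,

so the integral becomes

    ∬_R (70u^2 + 84u v + 252v^2) · |J| du dv = ∫_0^3 ∫_0^2 (630u^2 + 756u v + 2268v^2) dv du.

Inner (v): 1260u^2 + 1512u + 6048.
Outer (u): 36288.

Therefore ∬_D (14x^2 + 14y^2) dx dy = 36288.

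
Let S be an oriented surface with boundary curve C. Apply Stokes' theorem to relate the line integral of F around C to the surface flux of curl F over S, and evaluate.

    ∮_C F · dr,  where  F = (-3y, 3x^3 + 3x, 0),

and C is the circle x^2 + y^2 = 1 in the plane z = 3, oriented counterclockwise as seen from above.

Let S be the flat disk x^2 + y^2 ≤ 1 in the plane z = 3, with upward unit normal n̂ = ẑ. By Stokes' theorem,

    ∮_C F · dr = ∬_S (∇ × F) · n̂ dS = ∬_D (curl F)_z dA,

where D is the disk x^2 + y^2 ≤ 1.

Compute the curl of F = (-3y, 3x^3 + 3x, 0):
    (∇ × F)_x = ∂F_z/∂y - ∂F_y/∂z = 0,
    (∇ × F)_y = ∂F_x/∂z - ∂F_z/∂x = 0,
    (∇ × F)_z = ∂F_y/∂x - ∂F_x/∂y = 9x^2 + 6.

On z = 3, (curl F)_z = 9x^2 + 6.

Convert to polar (x = r cos θ, y = r sin θ, dA = r dr dθ); the integrand becomes 9r^2cos(θ)^2 + 6, so

    ∬_D (curl F)_z dA = ∫_0^{2π} ∫_0^{1} (9r^2cos(θ)^2 + 6) · r dr dθ.

Inner (r from 0 to 1): 9cos(θ)^2/4 + 3.
Outer (θ from 0 to 2π): 33π/4.

Therefore ∮_C F · dr = 33π/4.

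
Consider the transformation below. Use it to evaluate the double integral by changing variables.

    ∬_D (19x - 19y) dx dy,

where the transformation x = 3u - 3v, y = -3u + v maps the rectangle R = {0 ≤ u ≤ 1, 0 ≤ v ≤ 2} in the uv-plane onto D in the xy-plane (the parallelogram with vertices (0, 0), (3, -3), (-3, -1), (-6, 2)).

Compute the Jacobian determinant of (x, y) with respect to (u, v):

    ∂(x,y)/∂(u,v) = | 3  -3 | = (3)(1) - (-3)(-3) = -6.
                   | -3  1 |

Its absolute value is |J| = 6 (the area scaling factor).

Substituting x = 3u - 3v, y = -3u + v into the integrand,

    19x - 19y → 114u - 76v,

so the integral becomes

    ∬_R (114u - 76v) · |J| du dv = ∫_0^1 ∫_0^2 (684u - 456v) dv du.

Inner (v): 1368u - 912.
Outer (u): -228.

Therefore ∬_D (19x - 19y) dx dy = -228.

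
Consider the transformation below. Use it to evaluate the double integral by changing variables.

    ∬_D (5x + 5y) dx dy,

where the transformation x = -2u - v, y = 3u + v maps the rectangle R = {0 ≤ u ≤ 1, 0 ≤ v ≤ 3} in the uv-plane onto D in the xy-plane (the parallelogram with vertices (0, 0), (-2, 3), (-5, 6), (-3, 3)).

Compute the Jacobian determinant of (x, y) with respect to (u, v):

    ∂(x,y)/∂(u,v) = | -2  -1 | = (-2)(1) - (-1)(3) = 1.
                   | 3  1 |

Its absolute value is |J| = 1 (the area scaling factor).

Substituting x = -2u - v, y = 3u + v into the integrand,

    5x + 5y → 5u,

so the integral becomes

    ∬_R (5u) · |J| du dv = ∫_0^1 ∫_0^3 (5u) dv du.

Inner (v): 15u.
Outer (u): 15/2.

Therefore ∬_D (5x + 5y) dx dy = 15/2.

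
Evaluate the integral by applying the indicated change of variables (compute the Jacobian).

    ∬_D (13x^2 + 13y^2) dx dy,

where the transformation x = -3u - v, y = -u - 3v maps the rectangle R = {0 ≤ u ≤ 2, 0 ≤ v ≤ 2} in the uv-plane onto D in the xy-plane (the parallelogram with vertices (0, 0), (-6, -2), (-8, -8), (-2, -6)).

Compute the Jacobian determinant of (x, y) with respect to (u, v):

    ∂(x,y)/∂(u,v) = | -3  -1 | = (-3)(-3) - (-1)(-1) = 8.
                   | -1  -3 |

Its absolute value is |J| = 8 (the area scaling factor).

Substituting x = -3u - v, y = -u - 3v into the integrand,

    13x^2 + 13y^2 → 130u^2 + 156u v + 130v^2,

so the integral becomes

    ∬_R (130u^2 + 156u v + 130v^2) · |J| du dv = ∫_0^2 ∫_0^2 (1040u^2 + 1248u v + 1040v^2) dv du.

Inner (v): 2080u^2 + 2496u + 8320/3.
Outer (u): 48256/3.

Therefore ∬_D (13x^2 + 13y^2) dx dy = 48256/3.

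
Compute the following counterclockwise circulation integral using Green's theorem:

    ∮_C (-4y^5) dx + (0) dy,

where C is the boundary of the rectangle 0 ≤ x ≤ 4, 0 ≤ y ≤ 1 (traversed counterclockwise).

Green's theorem converts the closed line integral into a double integral over the enclosed region D:

    ∮_C P dx + Q dy = ∬_D (∂Q/∂x - ∂P/∂y) dA.

Here P = -4y^5, Q = 0, so

    ∂Q/∂x = 0,    ∂P/∂y = -20y^4,
    ∂Q/∂x - ∂P/∂y = 20y^4.

D is the region 0 ≤ x ≤ 4, 0 ≤ y ≤ 1. Evaluating the double integral:

    ∬_D (20y^4) dA = ∫_0^{4} ∫_0^{1} (20y^4) dy dx.

Inner (y from 0 to 1): 4.
Outer (x from 0 to 4): 16.

Therefore ∮_C P dx + Q dy = 16.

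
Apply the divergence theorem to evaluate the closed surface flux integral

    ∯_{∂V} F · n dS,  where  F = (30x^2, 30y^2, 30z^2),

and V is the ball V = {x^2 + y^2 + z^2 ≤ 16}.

By the divergence theorem,

    ∯_{∂V} F · n dS = ∭_V (∇ · F) dV.

Compute the divergence:
    ∇ · F = ∂F_x/∂x + ∂F_y/∂y + ∂F_z/∂z = 60x + 60y + 60z.

In spherical coordinates, x = ρ sin(φ) cos(θ), y = ρ sin(φ) sin(θ), z = ρ cos(φ), dV = ρ^2 sin(φ) dρ dφ dθ, with 0 ≤ ρ ≤ 4, 0 ≤ φ ≤ π, 0 ≤ θ ≤ 2π.

The integrand, after substitution and multiplying by the volume element, becomes (60ρ (sqrt(2)sin(φ)sin(θ + π/4) + cos(φ))) · ρ^2 sin(φ), so

    ∭_V (∇·F) dV = ∫_0^{2π} ∫_0^{π} ∫_0^{4} (60ρ (sqrt(2)sin(φ)sin(θ + π/4) + cos(φ))) · ρ^2 sin(φ) dρ dφ dθ.

Inner (ρ from 0 to 4): 3840(sqrt(2)sin(φ)sin(θ + π/4) + cos(φ))sin(φ).
Middle (φ from 0 to π): 1920sqrt(2)π sin(θ + π/4).
Outer (θ from 0 to 2π): 0.

Therefore ∯_{∂V} F · n dS = 0.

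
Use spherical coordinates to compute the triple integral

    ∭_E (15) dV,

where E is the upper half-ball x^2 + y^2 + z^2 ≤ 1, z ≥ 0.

In spherical coordinates, x = ρ sin(φ) cos(θ), y = ρ sin(φ) sin(θ), z = ρ cos(φ), and dV = ρ^2 sin(φ) dρ dφ dθ.

The integrand becomes 15, so

    ∭_E (15) dV = ∫_{0}^{2π} ∫_{0}^{π/2} ∫_{0}^{1} (15) · ρ^2 sin(φ) dρ dφ dθ.

Inner (ρ): 5sin(φ).
Middle (φ): 5.
Outer (θ): 10π.

Therefore the triple integral equals 10π.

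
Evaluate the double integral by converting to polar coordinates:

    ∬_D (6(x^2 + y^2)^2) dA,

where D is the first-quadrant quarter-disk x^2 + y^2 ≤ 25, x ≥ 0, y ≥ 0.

The region D is 0 ≤ r ≤ 5, 0 ≤ θ ≤ π/2 in polar coordinates, where x = r cos(θ), y = r sin(θ), and dA = r dr dθ.

Under the substitution, the integrand becomes 6r^4, so

    ∬_D (6(x^2 + y^2)^2) dA = ∫_{0}^{π/2} ∫_{0}^{5} (6r^4) · r dr dθ.

Inner integral (in r): ∫_{0}^{5} (6r^4) · r dr = 15625.

Outer integral (in θ): ∫_{0}^{π/2} (15625) dθ = 15625π/2.

Therefore ∬_D (6(x^2 + y^2)^2) dA = 15625π/2.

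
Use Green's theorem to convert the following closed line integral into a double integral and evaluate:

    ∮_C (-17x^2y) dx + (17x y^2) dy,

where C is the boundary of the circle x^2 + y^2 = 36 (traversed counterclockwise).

Green's theorem converts the closed line integral into a double integral over the enclosed region D:

    ∮_C P dx + Q dy = ∬_D (∂Q/∂x - ∂P/∂y) dA.

Here P = -17x^2y, Q = 17x y^2, so

    ∂Q/∂x = 17y^2,    ∂P/∂y = -17x^2,
    ∂Q/∂x - ∂P/∂y = 17x^2 + 17y^2.

D is the region x^2 + y^2 ≤ 36. Evaluating the double integral:

In polar coordinates (x = r cos θ, y = r sin θ, dA = r dr dθ) the integrand becomes 17r^2, so

    ∬_D (17x^2 + 17y^2) dA = ∫_0^{2π} ∫_0^{6} (17r^2) · r dr dθ.

Inner (r from 0 to 6): 5508.
Outer (θ from 0 to 2π): 11016π.

Therefore ∮_C P dx + Q dy = 11016π.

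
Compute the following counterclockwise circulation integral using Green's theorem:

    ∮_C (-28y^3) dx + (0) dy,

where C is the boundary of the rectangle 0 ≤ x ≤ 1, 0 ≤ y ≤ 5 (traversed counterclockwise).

Green's theorem converts the closed line integral into a double integral over the enclosed region D:

    ∮_C P dx + Q dy = ∬_D (∂Q/∂x - ∂P/∂y) dA.

Here P = -28y^3, Q = 0, so

    ∂Q/∂x = 0,    ∂P/∂y = -84y^2,
    ∂Q/∂x - ∂P/∂y = 84y^2.

D is the region 0 ≤ x ≤ 1, 0 ≤ y ≤ 5. Evaluating the double integral:

    ∬_D (84y^2) dA = ∫_0^{1} ∫_0^{5} (84y^2) dy dx.

Inner (y from 0 to 5): 3500.
Outer (x from 0 to 1): 3500.

Therefore ∮_C P dx + Q dy = 3500.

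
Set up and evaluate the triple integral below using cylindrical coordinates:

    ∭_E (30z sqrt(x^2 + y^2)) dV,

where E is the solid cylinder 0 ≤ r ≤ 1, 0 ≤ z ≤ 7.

In cylindrical coordinates, x = r cos(θ), y = r sin(θ), z = z, and dV = r dr dθ dz.

The integrand becomes 30r z, so

    ∭_E (30z sqrt(x^2 + y^2)) dV = ∫_{0}^{2π} ∫_{0}^{1} ∫_{0}^{7} (30r z) · r dz dr dθ.

Inner (z): 735r^2.
Middle (r from 0 to 1): 245.
Outer (θ): 490π.

Therefore the triple integral equals 490π.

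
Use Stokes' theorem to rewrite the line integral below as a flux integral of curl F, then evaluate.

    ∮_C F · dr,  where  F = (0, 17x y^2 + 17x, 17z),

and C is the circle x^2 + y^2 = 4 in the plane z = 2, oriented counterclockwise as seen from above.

Let S be the flat disk x^2 + y^2 ≤ 4 in the plane z = 2, with upward unit normal n̂ = ẑ. By Stokes' theorem,

    ∮_C F · dr = ∬_S (∇ × F) · n̂ dS = ∬_D (curl F)_z dA,

where D is the disk x^2 + y^2 ≤ 4.

Compute the curl of F = (0, 17x y^2 + 17x, 17z):
    (∇ × F)_x = ∂F_z/∂y - ∂F_y/∂z = 0,
    (∇ × F)_y = ∂F_x/∂z - ∂F_z/∂x = 0,
    (∇ × F)_z = ∂F_y/∂x - ∂F_x/∂y = 17y^2 + 17.

On z = 2, (curl F)_z = 17y^2 + 17.

Convert to polar (x = r cos θ, y = r sin θ, dA = r dr dθ); the integrand becomes 17r^2sin(θ)^2 + 17, so

    ∬_D (curl F)_z dA = ∫_0^{2π} ∫_0^{2} (17r^2sin(θ)^2 + 17) · r dr dθ.

Inner (r from 0 to 2): 68 - 34cos(2θ).
Outer (θ from 0 to 2π): 136π.

Therefore ∮_C F · dr = 136π.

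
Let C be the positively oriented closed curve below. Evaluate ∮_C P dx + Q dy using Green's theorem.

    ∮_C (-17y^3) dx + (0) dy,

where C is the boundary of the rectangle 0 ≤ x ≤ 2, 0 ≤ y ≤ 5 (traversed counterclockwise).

Green's theorem converts the closed line integral into a double integral over the enclosed region D:

    ∮_C P dx + Q dy = ∬_D (∂Q/∂x - ∂P/∂y) dA.

Here P = -17y^3, Q = 0, so

    ∂Q/∂x = 0,    ∂P/∂y = -51y^2,
    ∂Q/∂x - ∂P/∂y = 51y^2.

D is the region 0 ≤ x ≤ 2, 0 ≤ y ≤ 5. Evaluating the double integral:

    ∬_D (51y^2) dA = ∫_0^{2} ∫_0^{5} (51y^2) dy dx.

Inner (y from 0 to 5): 2125.
Outer (x from 0 to 2): 4250.

Therefore ∮_C P dx + Q dy = 4250.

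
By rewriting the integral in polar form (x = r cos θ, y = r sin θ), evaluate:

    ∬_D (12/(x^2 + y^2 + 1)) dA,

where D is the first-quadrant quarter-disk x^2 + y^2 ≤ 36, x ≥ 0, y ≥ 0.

The region D is 0 ≤ r ≤ 6, 0 ≤ θ ≤ π/2 in polar coordinates, where x = r cos(θ), y = r sin(θ), and dA = r dr dθ.

Under the substitution, the integrand becomes 12/(r^2 + 1), so

    ∬_D (12/(x^2 + y^2 + 1)) dA = ∫_{0}^{π/2} ∫_{0}^{6} (12/(r^2 + 1)) · r dr dθ.

Inner integral (in r): ∫_{0}^{6} (12/(r^2 + 1)) · r dr = log(2565726409).

Outer integral (in θ): ∫_{0}^{π/2} (log(2565726409)) dθ = 3π log(37).

Therefore ∬_D (12/(x^2 + y^2 + 1)) dA = 3π log(37).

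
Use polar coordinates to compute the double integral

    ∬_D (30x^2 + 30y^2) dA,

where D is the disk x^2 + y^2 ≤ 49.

The region D is 0 ≤ r ≤ 7, 0 ≤ θ ≤ 2π in polar coordinates, where x = r cos(θ), y = r sin(θ), and dA = r dr dθ.

Under the substitution, the integrand becomes 30r^2, so

    ∬_D (30x^2 + 30y^2) dA = ∫_{0}^{2π} ∫_{0}^{7} (30r^2) · r dr dθ.

Inner integral (in r): ∫_{0}^{7} (30r^2) · r dr = 36015/2.

Outer integral (in θ): ∫_{0}^{2π} (36015/2) dθ = 36015π.

Therefore ∬_D (30x^2 + 30y^2) dA = 36015π.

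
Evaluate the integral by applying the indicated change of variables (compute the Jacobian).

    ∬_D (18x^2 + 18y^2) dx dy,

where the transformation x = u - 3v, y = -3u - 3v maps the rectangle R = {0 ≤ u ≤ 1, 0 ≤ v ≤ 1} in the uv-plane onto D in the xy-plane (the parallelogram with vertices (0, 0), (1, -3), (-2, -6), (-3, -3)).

Compute the Jacobian determinant of (x, y) with respect to (u, v):

    ∂(x,y)/∂(u,v) = | 1  -3 | = (1)(-3) - (-3)(-3) = -12.
                   | -3  -3 |

Its absolute value is |J| = 12 (the area scaling factor).

Substituting x = u - 3v, y = -3u - 3v into the integrand,

    18x^2 + 18y^2 → 180u^2 + 216u v + 324v^2,

so the integral becomes

    ∬_R (180u^2 + 216u v + 324v^2) · |J| du dv = ∫_0^1 ∫_0^1 (2160u^2 + 2592u v + 3888v^2) dv du.

Inner (v): 2160u^2 + 1296u + 1296.
Outer (u): 2664.

Therefore ∬_D (18x^2 + 18y^2) dx dy = 2664.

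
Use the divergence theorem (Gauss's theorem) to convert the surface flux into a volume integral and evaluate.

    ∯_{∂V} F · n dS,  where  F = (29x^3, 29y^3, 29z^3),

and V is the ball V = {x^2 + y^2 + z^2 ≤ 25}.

By the divergence theorem,

    ∯_{∂V} F · n dS = ∭_V (∇ · F) dV.

Compute the divergence:
    ∇ · F = ∂F_x/∂x + ∂F_y/∂y + ∂F_z/∂z = 87x^2 + 87y^2 + 87z^2.

In spherical coordinates, x = ρ sin(φ) cos(θ), y = ρ sin(φ) sin(θ), z = ρ cos(φ), dV = ρ^2 sin(φ) dρ dφ dθ, with 0 ≤ ρ ≤ 5, 0 ≤ φ ≤ π, 0 ≤ θ ≤ 2π.

The integrand, after substitution and multiplying by the volume element, becomes (87ρ^2) · ρ^2 sin(φ), so

    ∭_V (∇·F) dV = ∫_0^{2π} ∫_0^{π} ∫_0^{5} (87ρ^2) · ρ^2 sin(φ) dρ dφ dθ.

Inner (ρ from 0 to 5): 54375sin(φ).
Middle (φ from 0 to π): 108750.
Outer (θ from 0 to 2π): 217500π.

Therefore ∯_{∂V} F · n dS = 217500π.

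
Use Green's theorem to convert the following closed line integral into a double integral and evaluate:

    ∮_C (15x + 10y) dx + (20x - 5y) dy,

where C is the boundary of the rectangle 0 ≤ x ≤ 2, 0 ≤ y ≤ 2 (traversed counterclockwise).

Green's theorem converts the closed line integral into a double integral over the enclosed region D:

    ∮_C P dx + Q dy = ∬_D (∂Q/∂x - ∂P/∂y) dA.

Here P = 15x + 10y, Q = 20x - 5y, so

    ∂Q/∂x = 20,    ∂P/∂y = 10,
    ∂Q/∂x - ∂P/∂y = 10.

D is the region 0 ≤ x ≤ 2, 0 ≤ y ≤ 2. Evaluating the double integral:

    ∬_D (10) dA = ∫_0^{2} ∫_0^{2} (10) dy dx.

Inner (y from 0 to 2): 20.
Outer (x from 0 to 2): 40.

Therefore ∮_C P dx + Q dy = 40.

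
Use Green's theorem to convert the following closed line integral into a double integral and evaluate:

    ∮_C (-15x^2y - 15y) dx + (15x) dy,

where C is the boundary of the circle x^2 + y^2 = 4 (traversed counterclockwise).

Green's theorem converts the closed line integral into a double integral over the enclosed region D:

    ∮_C P dx + Q dy = ∬_D (∂Q/∂x - ∂P/∂y) dA.

Here P = -15x^2y - 15y, Q = 15x, so

    ∂Q/∂x = 15,    ∂P/∂y = -15x^2 - 15,
    ∂Q/∂x - ∂P/∂y = 15x^2 + 30.

D is the region x^2 + y^2 ≤ 4. Evaluating the double integral:

In polar coordinates (x = r cos θ, y = r sin θ, dA = r dr dθ) the integrand becomes 15r^2cos(θ)^2 + 30, so

    ∬_D (15x^2 + 30) dA = ∫_0^{2π} ∫_0^{2} (15r^2cos(θ)^2 + 30) · r dr dθ.

Inner (r from 0 to 2): 60cos(θ)^2 + 60.
Outer (θ from 0 to 2π): 180π.

Therefore ∮_C P dx + Q dy = 180π.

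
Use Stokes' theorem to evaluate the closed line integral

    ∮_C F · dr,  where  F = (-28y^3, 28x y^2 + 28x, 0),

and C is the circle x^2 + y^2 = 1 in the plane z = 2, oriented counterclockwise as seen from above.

Let S be the flat disk x^2 + y^2 ≤ 1 in the plane z = 2, with upward unit normal n̂ = ẑ. By Stokes' theorem,

    ∮_C F · dr = ∬_S (∇ × F) · n̂ dS = ∬_D (curl F)_z dA,

where D is the disk x^2 + y^2 ≤ 1.

Compute the curl of F = (-28y^3, 28x y^2 + 28x, 0):
    (∇ × F)_x = ∂F_z/∂y - ∂F_y/∂z = 0,
    (∇ × F)_y = ∂F_x/∂z - ∂F_z/∂x = 0,
    (∇ × F)_z = ∂F_y/∂x - ∂F_x/∂y = 112y^2 + 28.

On z = 2, (curl F)_z = 112y^2 + 28.

Convert to polar (x = r cos θ, y = r sin θ, dA = r dr dθ); the integrand becomes 112r^2sin(θ)^2 + 28, so

    ∬_D (curl F)_z dA = ∫_0^{2π} ∫_0^{1} (112r^2sin(θ)^2 + 28) · r dr dθ.

Inner (r from 0 to 1): 28 - 14cos(2θ).
Outer (θ from 0 to 2π): 56π.

Therefore ∮_C F · dr = 56π.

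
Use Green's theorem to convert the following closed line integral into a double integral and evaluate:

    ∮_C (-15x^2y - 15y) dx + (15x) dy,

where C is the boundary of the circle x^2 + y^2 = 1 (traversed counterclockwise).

Green's theorem converts the closed line integral into a double integral over the enclosed region D:

    ∮_C P dx + Q dy = ∬_D (∂Q/∂x - ∂P/∂y) dA.

Here P = -15x^2y - 15y, Q = 15x, so

    ∂Q/∂x = 15,    ∂P/∂y = -15x^2 - 15,
    ∂Q/∂x - ∂P/∂y = 15x^2 + 30.

D is the region x^2 + y^2 ≤ 1. Evaluating the double integral:

In polar coordinates (x = r cos θ, y = r sin θ, dA = r dr dθ) the integrand becomes 15r^2cos(θ)^2 + 30, so

    ∬_D (15x^2 + 30) dA = ∫_0^{2π} ∫_0^{1} (15r^2cos(θ)^2 + 30) · r dr dθ.

Inner (r from 0 to 1): 15cos(θ)^2/4 + 15.
Outer (θ from 0 to 2π): 135π/4.

Therefore ∮_C P dx + Q dy = 135π/4.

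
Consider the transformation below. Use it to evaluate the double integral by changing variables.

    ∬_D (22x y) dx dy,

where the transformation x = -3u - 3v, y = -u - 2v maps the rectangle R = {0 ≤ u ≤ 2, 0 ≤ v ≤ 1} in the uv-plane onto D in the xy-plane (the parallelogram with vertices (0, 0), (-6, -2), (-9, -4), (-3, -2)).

Compute the Jacobian determinant of (x, y) with respect to (u, v):

    ∂(x,y)/∂(u,v) = | -3  -3 | = (-3)(-2) - (-3)(-1) = 3.
                   | -1  -2 |

Its absolute value is |J| = 3 (the area scaling factor).

Substituting x = -3u - 3v, y = -u - 2v into the integrand,

    22x y → 66u^2 + 198u v + 132v^2,

so the integral becomes

    ∬_R (66u^2 + 198u v + 132v^2) · |J| du dv = ∫_0^2 ∫_0^1 (198u^2 + 594u v + 396v^2) dv du.

Inner (v): 198u^2 + 297u + 132.
Outer (u): 1386.

Therefore ∬_D (22x y) dx dy = 1386.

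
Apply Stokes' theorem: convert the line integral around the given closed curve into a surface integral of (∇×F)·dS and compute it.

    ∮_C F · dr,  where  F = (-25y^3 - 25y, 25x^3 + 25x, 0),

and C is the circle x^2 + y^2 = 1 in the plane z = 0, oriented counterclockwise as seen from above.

Let S be the flat disk x^2 + y^2 ≤ 1 in the plane z = 0, with upward unit normal n̂ = ẑ. By Stokes' theorem,

    ∮_C F · dr = ∬_S (∇ × F) · n̂ dS = ∬_D (curl F)_z dA,

where D is the disk x^2 + y^2 ≤ 1.

Compute the curl of F = (-25y^3 - 25y, 25x^3 + 25x, 0):
    (∇ × F)_x = ∂F_z/∂y - ∂F_y/∂z = 0,
    (∇ × F)_y = ∂F_x/∂z - ∂F_z/∂x = 0,
    (∇ × F)_z = ∂F_y/∂x - ∂F_x/∂y = 75x^2 + 75y^2 + 50.

On z = 0, (curl F)_z = 75x^2 + 75y^2 + 50.

Convert to polar (x = r cos θ, y = r sin θ, dA = r dr dθ); the integrand becomes 75r^2 + 50, so

    ∬_D (curl F)_z dA = ∫_0^{2π} ∫_0^{1} (75r^2 + 50) · r dr dθ.

Inner (r from 0 to 1): 175/4.
Outer (θ from 0 to 2π): 175π/2.

Therefore ∮_C F · dr = 175π/2.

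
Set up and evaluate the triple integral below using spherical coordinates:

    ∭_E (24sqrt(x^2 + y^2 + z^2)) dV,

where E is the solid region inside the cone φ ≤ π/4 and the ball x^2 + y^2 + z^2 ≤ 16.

In spherical coordinates, x = ρ sin(φ) cos(θ), y = ρ sin(φ) sin(θ), z = ρ cos(φ), and dV = ρ^2 sin(φ) dρ dφ dθ.

The integrand becomes 24ρ, so

    ∭_E (24sqrt(x^2 + y^2 + z^2)) dV = ∫_{0}^{2π} ∫_{0}^{π/4} ∫_{0}^{4} (24ρ) · ρ^2 sin(φ) dρ dφ dθ.

Inner (ρ): 1536sin(φ).
Middle (φ): 1536 - 768sqrt(2).
Outer (θ): 1536π (2 - sqrt(2)).

Therefore the triple integral equals 1536π (2 - sqrt(2)).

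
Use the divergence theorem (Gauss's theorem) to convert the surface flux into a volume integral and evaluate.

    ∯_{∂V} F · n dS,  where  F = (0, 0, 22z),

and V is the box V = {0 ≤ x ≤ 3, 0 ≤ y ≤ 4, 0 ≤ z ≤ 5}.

By the divergence theorem,

    ∯_{∂V} F · n dS = ∭_V (∇ · F) dV.

Compute the divergence:
    ∇ · F = ∂F_x/∂x + ∂F_y/∂y + ∂F_z/∂z = 0 + 0 + 22 = 22.

V is a rectangular box, so dV = dx dy dz with 0 ≤ x ≤ 3, 0 ≤ y ≤ 4, 0 ≤ z ≤ 5.

Integrate (22) over V as an iterated integral:

    ∭_V (∇·F) dV = ∫_0^{3} ∫_0^{4} ∫_0^{5} (22) dz dy dx.

Inner (z from 0 to 5): 110.
Middle (y from 0 to 4): 440.
Outer (x from 0 to 3): 1320.

Therefore ∯_{∂V} F · n dS = 1320.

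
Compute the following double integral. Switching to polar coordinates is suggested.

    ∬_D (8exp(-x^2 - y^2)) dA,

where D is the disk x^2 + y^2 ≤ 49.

The region D is 0 ≤ r ≤ 7, 0 ≤ θ ≤ 2π in polar coordinates, where x = r cos(θ), y = r sin(θ), and dA = r dr dθ.

Under the substitution, the integrand becomes 8exp(-r^2), so

    ∬_D (8exp(-x^2 - y^2)) dA = ∫_{0}^{2π} ∫_{0}^{7} (8exp(-r^2)) · r dr dθ.

Inner integral (in r): ∫_{0}^{7} (8exp(-r^2)) · r dr = 4 - 4exp(-49).

Outer integral (in θ): ∫_{0}^{2π} (4 - 4exp(-49)) dθ = -8π exp(-49) + 8π.

Therefore ∬_D (8exp(-x^2 - y^2)) dA = -8π exp(-49) + 8π.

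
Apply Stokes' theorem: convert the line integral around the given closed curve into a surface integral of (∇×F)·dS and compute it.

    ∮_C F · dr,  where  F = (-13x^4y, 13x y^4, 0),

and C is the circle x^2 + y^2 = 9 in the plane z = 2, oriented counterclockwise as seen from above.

Let S be the flat disk x^2 + y^2 ≤ 9 in the plane z = 2, with upward unit normal n̂ = ẑ. By Stokes' theorem,

    ∮_C F · dr = ∬_S (∇ × F) · n̂ dS = ∬_D (curl F)_z dA,

where D is the disk x^2 + y^2 ≤ 9.

Compute the curl of F = (-13x^4y, 13x y^4, 0):
    (∇ × F)_x = ∂F_z/∂y - ∂F_y/∂z = 0,
    (∇ × F)_y = ∂F_x/∂z - ∂F_z/∂x = 0,
    (∇ × F)_z = ∂F_y/∂x - ∂F_x/∂y = 13x^4 + 13y^4.

On z = 2, (curl F)_z = 13x^4 + 13y^4.

Convert to polar (x = r cos θ, y = r sin θ, dA = r dr dθ); the integrand becomes 13r^4(sin(θ)^4 + cos(θ)^4), so

    ∬_D (curl F)_z dA = ∫_0^{2π} ∫_0^{3} (13r^4(sin(θ)^4 + cos(θ)^4)) · r dr dθ.

Inner (r from 0 to 3): 3159sin(θ)^4/2 + 3159cos(θ)^4/2.
Outer (θ from 0 to 2π): 9477π/4.

Therefore ∮_C F · dr = 9477π/4.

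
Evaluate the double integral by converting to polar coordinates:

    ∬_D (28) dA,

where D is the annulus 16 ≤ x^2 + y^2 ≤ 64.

The region D is 4 ≤ r ≤ 8, 0 ≤ θ ≤ 2π in polar coordinates, where x = r cos(θ), y = r sin(θ), and dA = r dr dθ.

Under the substitution, the integrand becomes 28, so

    ∬_D (28) dA = ∫_{0}^{2π} ∫_{4}^{8} (28) · r dr dθ.

Inner integral (in r): ∫_{4}^{8} (28) · r dr = 672.

Outer integral (in θ): ∫_{0}^{2π} (672) dθ = 1344π.

Therefore ∬_D (28) dA = 1344π.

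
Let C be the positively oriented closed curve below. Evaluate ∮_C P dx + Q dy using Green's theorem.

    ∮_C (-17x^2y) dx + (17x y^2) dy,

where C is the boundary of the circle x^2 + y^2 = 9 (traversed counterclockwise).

Green's theorem converts the closed line integral into a double integral over the enclosed region D:

    ∮_C P dx + Q dy = ∬_D (∂Q/∂x - ∂P/∂y) dA.

Here P = -17x^2y, Q = 17x y^2, so

    ∂Q/∂x = 17y^2,    ∂P/∂y = -17x^2,
    ∂Q/∂x - ∂P/∂y = 17x^2 + 17y^2.

D is the region x^2 + y^2 ≤ 9. Evaluating the double integral:

In polar coordinates (x = r cos θ, y = r sin θ, dA = r dr dθ) the integrand becomes 17r^2, so

    ∬_D (17x^2 + 17y^2) dA = ∫_0^{2π} ∫_0^{3} (17r^2) · r dr dθ.

Inner (r from 0 to 3): 1377/4.
Outer (θ from 0 to 2π): 1377π/2.

Therefore ∮_C P dx + Q dy = 1377π/2.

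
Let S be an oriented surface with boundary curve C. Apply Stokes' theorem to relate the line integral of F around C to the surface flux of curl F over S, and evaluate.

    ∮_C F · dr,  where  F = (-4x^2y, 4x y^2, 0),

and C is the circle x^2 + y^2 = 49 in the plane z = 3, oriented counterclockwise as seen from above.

Let S be the flat disk x^2 + y^2 ≤ 49 in the plane z = 3, with upward unit normal n̂ = ẑ. By Stokes' theorem,

    ∮_C F · dr = ∬_S (∇ × F) · n̂ dS = ∬_D (curl F)_z dA,

where D is the disk x^2 + y^2 ≤ 49.

Compute the curl of F = (-4x^2y, 4x y^2, 0):
    (∇ × F)_x = ∂F_z/∂y - ∂F_y/∂z = 0,
    (∇ × F)_y = ∂F_x/∂z - ∂F_z/∂x = 0,
    (∇ × F)_z = ∂F_y/∂x - ∂F_x/∂y = 4x^2 + 4y^2.

On z = 3, (curl F)_z = 4x^2 + 4y^2.

Convert to polar (x = r cos θ, y = r sin θ, dA = r dr dθ); the integrand becomes 4r^2, so

    ∬_D (curl F)_z dA = ∫_0^{2π} ∫_0^{7} (4r^2) · r dr dθ.

Inner (r from 0 to 7): 2401.
Outer (θ from 0 to 2π): 4802π.

Therefore ∮_C F · dr = 4802π.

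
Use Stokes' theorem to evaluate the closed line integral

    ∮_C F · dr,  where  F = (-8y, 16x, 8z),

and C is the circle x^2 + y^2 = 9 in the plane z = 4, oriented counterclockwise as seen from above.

Let S be the flat disk x^2 + y^2 ≤ 9 in the plane z = 4, with upward unit normal n̂ = ẑ. By Stokes' theorem,

    ∮_C F · dr = ∬_S (∇ × F) · n̂ dS = ∬_D (curl F)_z dA,

where D is the disk x^2 + y^2 ≤ 9.

Compute the curl of F = (-8y, 16x, 8z):
    (∇ × F)_x = ∂F_z/∂y - ∂F_y/∂z = 0,
    (∇ × F)_y = ∂F_x/∂z - ∂F_z/∂x = 0,
    (∇ × F)_z = ∂F_y/∂x - ∂F_x/∂y = 24.

On z = 4, (curl F)_z = 24.

Convert to polar (x = r cos θ, y = r sin θ, dA = r dr dθ); the integrand becomes 24, so

    ∬_D (curl F)_z dA = ∫_0^{2π} ∫_0^{3} (24) · r dr dθ.

Inner (r from 0 to 3): 108.
Outer (θ from 0 to 2π): 216π.

Therefore ∮_C F · dr = 216π.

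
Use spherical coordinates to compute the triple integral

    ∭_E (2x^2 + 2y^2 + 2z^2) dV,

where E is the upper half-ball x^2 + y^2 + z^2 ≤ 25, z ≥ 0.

In spherical coordinates, x = ρ sin(φ) cos(θ), y = ρ sin(φ) sin(θ), z = ρ cos(φ), and dV = ρ^2 sin(φ) dρ dφ dθ.

The integrand becomes 2ρ^2, so

    ∭_E (2x^2 + 2y^2 + 2z^2) dV = ∫_{0}^{2π} ∫_{0}^{π/2} ∫_{0}^{5} (2ρ^2) · ρ^2 sin(φ) dρ dφ dθ.

Inner (ρ): 1250sin(φ).
Middle (φ): 1250.
Outer (θ): 2500π.

Therefore the triple integral equals 2500π.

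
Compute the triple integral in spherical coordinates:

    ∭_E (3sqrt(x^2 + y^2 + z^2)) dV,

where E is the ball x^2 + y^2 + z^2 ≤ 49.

In spherical coordinates, x = ρ sin(φ) cos(θ), y = ρ sin(φ) sin(θ), z = ρ cos(φ), and dV = ρ^2 sin(φ) dρ dφ dθ.

The integrand becomes 3ρ, so

    ∭_E (3sqrt(x^2 + y^2 + z^2)) dV = ∫_{0}^{2π} ∫_{0}^{π} ∫_{0}^{7} (3ρ) · ρ^2 sin(φ) dρ dφ dθ.

Inner (ρ): 7203sin(φ)/4.
Middle (φ): 7203/2.
Outer (θ): 7203π.

Therefore the triple integral equals 7203π.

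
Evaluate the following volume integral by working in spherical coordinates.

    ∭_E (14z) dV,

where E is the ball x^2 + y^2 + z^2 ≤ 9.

In spherical coordinates, x = ρ sin(φ) cos(θ), y = ρ sin(φ) sin(θ), z = ρ cos(φ), and dV = ρ^2 sin(φ) dρ dφ dθ.

The integrand becomes 14ρ cos(φ), so

    ∭_E (14z) dV = ∫_{0}^{2π} ∫_{0}^{π} ∫_{0}^{3} (14ρ cos(φ)) · ρ^2 sin(φ) dρ dφ dθ.

Inner (ρ): 567sin(2φ)/4.
Middle (φ): 0.
Outer (θ): 0.

Therefore the triple integral equals 0.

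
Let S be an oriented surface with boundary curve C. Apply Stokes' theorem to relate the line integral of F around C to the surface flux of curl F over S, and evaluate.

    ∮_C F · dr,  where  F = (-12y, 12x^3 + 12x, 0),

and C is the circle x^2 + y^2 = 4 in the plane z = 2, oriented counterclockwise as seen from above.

Let S be the flat disk x^2 + y^2 ≤ 4 in the plane z = 2, with upward unit normal n̂ = ẑ. By Stokes' theorem,

    ∮_C F · dr = ∬_S (∇ × F) · n̂ dS = ∬_D (curl F)_z dA,

where D is the disk x^2 + y^2 ≤ 4.

Compute the curl of F = (-12y, 12x^3 + 12x, 0):
    (∇ × F)_x = ∂F_z/∂y - ∂F_y/∂z = 0,
    (∇ × F)_y = ∂F_x/∂z - ∂F_z/∂x = 0,
    (∇ × F)_z = ∂F_y/∂x - ∂F_x/∂y = 36x^2 + 24.

On z = 2, (curl F)_z = 36x^2 + 24.

Convert to polar (x = r cos θ, y = r sin θ, dA = r dr dθ); the integrand becomes 36r^2cos(θ)^2 + 24, so

    ∬_D (curl F)_z dA = ∫_0^{2π} ∫_0^{2} (36r^2cos(θ)^2 + 24) · r dr dθ.

Inner (r from 0 to 2): 144cos(θ)^2 + 48.
Outer (θ from 0 to 2π): 240π.

Therefore ∮_C F · dr = 240π.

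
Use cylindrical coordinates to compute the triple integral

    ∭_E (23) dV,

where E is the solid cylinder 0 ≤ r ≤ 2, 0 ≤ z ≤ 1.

In cylindrical coordinates, x = r cos(θ), y = r sin(θ), z = z, and dV = r dr dθ dz.

The integrand becomes 23, so

    ∭_E (23) dV = ∫_{0}^{2π} ∫_{0}^{2} ∫_{0}^{1} (23) · r dz dr dθ.

Inner (z): 23r.
Middle (r from 0 to 2): 46.
Outer (θ): 92π.

Therefore the triple integral equals 92π.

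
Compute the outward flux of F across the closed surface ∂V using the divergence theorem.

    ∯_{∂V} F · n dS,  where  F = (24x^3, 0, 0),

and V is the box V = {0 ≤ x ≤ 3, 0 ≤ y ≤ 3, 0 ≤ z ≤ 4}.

By the divergence theorem,

    ∯_{∂V} F · n dS = ∭_V (∇ · F) dV.

Compute the divergence:
    ∇ · F = ∂F_x/∂x + ∂F_y/∂y + ∂F_z/∂z = 72x^2 + 0 + 0 = 72x^2.

V is a rectangular box, so dV = dx dy dz with 0 ≤ x ≤ 3, 0 ≤ y ≤ 3, 0 ≤ z ≤ 4.

Integrate (72x^2) over V as an iterated integral:

    ∭_V (∇·F) dV = ∫_0^{3} ∫_0^{3} ∫_0^{4} (72x^2) dz dy dx.

Inner (z from 0 to 4): 288x^2.
Middle (y from 0 to 3): 864x^2.
Outer (x from 0 to 3): 7776.

Therefore ∯_{∂V} F · n dS = 7776.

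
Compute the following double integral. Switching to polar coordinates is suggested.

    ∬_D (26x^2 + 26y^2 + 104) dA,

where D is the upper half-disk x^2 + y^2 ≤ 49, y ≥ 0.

The region D is 0 ≤ r ≤ 7, 0 ≤ θ ≤ π in polar coordinates, where x = r cos(θ), y = r sin(θ), and dA = r dr dθ.

Under the substitution, the integrand becomes 26r^2 + 104, so

    ∬_D (26x^2 + 26y^2 + 104) dA = ∫_{0}^{π} ∫_{0}^{7} (26r^2 + 104) · r dr dθ.

Inner integral (in r): ∫_{0}^{7} (26r^2 + 104) · r dr = 36309/2.

Outer integral (in θ): ∫_{0}^{π} (36309/2) dθ = 36309π/2.

Therefore ∬_D (26x^2 + 26y^2 + 104) dA = 36309π/2.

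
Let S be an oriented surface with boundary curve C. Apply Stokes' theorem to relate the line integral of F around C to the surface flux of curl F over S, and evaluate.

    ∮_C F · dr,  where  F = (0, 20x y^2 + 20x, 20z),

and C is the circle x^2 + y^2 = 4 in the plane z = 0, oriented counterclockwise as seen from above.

Let S be the flat disk x^2 + y^2 ≤ 4 in the plane z = 0, with upward unit normal n̂ = ẑ. By Stokes' theorem,

    ∮_C F · dr = ∬_S (∇ × F) · n̂ dS = ∬_D (curl F)_z dA,

where D is the disk x^2 + y^2 ≤ 4.

Compute the curl of F = (0, 20x y^2 + 20x, 20z):
    (∇ × F)_x = ∂F_z/∂y - ∂F_y/∂z = 0,
    (∇ × F)_y = ∂F_x/∂z - ∂F_z/∂x = 0,
    (∇ × F)_z = ∂F_y/∂x - ∂F_x/∂y = 20y^2 + 20.

On z = 0, (curl F)_z = 20y^2 + 20.

Convert to polar (x = r cos θ, y = r sin θ, dA = r dr dθ); the integrand becomes 20r^2sin(θ)^2 + 20, so

    ∬_D (curl F)_z dA = ∫_0^{2π} ∫_0^{2} (20r^2sin(θ)^2 + 20) · r dr dθ.

Inner (r from 0 to 2): 80 - 40cos(2θ).
Outer (θ from 0 to 2π): 160π.

Therefore ∮_C F · dr = 160π.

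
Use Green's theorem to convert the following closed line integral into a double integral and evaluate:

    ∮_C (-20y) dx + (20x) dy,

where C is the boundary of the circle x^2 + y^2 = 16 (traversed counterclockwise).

Green's theorem converts the closed line integral into a double integral over the enclosed region D:

    ∮_C P dx + Q dy = ∬_D (∂Q/∂x - ∂P/∂y) dA.

Here P = -20y, Q = 20x, so

    ∂Q/∂x = 20,    ∂P/∂y = -20,
    ∂Q/∂x - ∂P/∂y = 40.

D is the region x^2 + y^2 ≤ 16. Evaluating the double integral:

In polar coordinates (x = r cos θ, y = r sin θ, dA = r dr dθ) the integrand becomes 40, so

    ∬_D (40) dA = ∫_0^{2π} ∫_0^{4} (40) · r dr dθ.

Inner (r from 0 to 4): 320.
Outer (θ from 0 to 2π): 640π.

Therefore ∮_C P dx + Q dy = 640π.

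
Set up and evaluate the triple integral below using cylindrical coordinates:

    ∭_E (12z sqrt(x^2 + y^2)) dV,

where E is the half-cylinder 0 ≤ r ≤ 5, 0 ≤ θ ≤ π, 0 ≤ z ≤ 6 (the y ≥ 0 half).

In cylindrical coordinates, x = r cos(θ), y = r sin(θ), z = z, and dV = r dr dθ dz.

The integrand becomes 12r z, so

    ∭_E (12z sqrt(x^2 + y^2)) dV = ∫_{0}^{π} ∫_{0}^{5} ∫_{0}^{6} (12r z) · r dz dr dθ.

Inner (z): 216r^2.
Middle (r from 0 to 5): 9000.
Outer (θ): 9000π.

Therefore the triple integral equals 9000π.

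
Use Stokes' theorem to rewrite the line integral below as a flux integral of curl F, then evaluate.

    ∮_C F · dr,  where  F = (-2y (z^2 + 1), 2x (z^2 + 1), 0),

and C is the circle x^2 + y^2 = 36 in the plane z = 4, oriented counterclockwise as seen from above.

Let S be the flat disk x^2 + y^2 ≤ 36 in the plane z = 4, with upward unit normal n̂ = ẑ. By Stokes' theorem,

    ∮_C F · dr = ∬_S (∇ × F) · n̂ dS = ∬_D (curl F)_z dA,

where D is the disk x^2 + y^2 ≤ 36.

Compute the curl of F = (-2y (z^2 + 1), 2x (z^2 + 1), 0):
    (∇ × F)_x = ∂F_z/∂y - ∂F_y/∂z = -4x z,
    (∇ × F)_y = ∂F_x/∂z - ∂F_z/∂x = -4y z,
    (∇ × F)_z = ∂F_y/∂x - ∂F_x/∂y = 4z^2 + 4.

On z = 4, (curl F)_z = 68.

Convert to polar (x = r cos θ, y = r sin θ, dA = r dr dθ); the integrand becomes 68, so

    ∬_D (curl F)_z dA = ∫_0^{2π} ∫_0^{6} (68) · r dr dθ.

Inner (r from 0 to 6): 1224.
Outer (θ from 0 to 2π): 2448π.

Therefore ∮_C F · dr = 2448π.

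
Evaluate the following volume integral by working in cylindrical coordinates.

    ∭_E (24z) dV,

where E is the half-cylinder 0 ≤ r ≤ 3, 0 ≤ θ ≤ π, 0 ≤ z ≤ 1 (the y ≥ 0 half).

In cylindrical coordinates, x = r cos(θ), y = r sin(θ), z = z, and dV = r dr dθ dz.

The integrand becomes 24z, so

    ∭_E (24z) dV = ∫_{0}^{π} ∫_{0}^{3} ∫_{0}^{1} (24z) · r dz dr dθ.

Inner (z): 12r.
Middle (r from 0 to 3): 54.
Outer (θ): 54π.

Therefore the triple integral equals 54π.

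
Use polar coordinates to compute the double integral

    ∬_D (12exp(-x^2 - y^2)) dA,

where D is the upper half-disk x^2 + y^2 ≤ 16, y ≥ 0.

The region D is 0 ≤ r ≤ 4, 0 ≤ θ ≤ π in polar coordinates, where x = r cos(θ), y = r sin(θ), and dA = r dr dθ.

Under the substitution, the integrand becomes 12exp(-r^2), so

    ∬_D (12exp(-x^2 - y^2)) dA = ∫_{0}^{π} ∫_{0}^{4} (12exp(-r^2)) · r dr dθ.

Inner integral (in r): ∫_{0}^{4} (12exp(-r^2)) · r dr = 6 - 6exp(-16).

Outer integral (in θ): ∫_{0}^{π} (6 - 6exp(-16)) dθ = -6π exp(-16) + 6π.

Therefore ∬_D (12exp(-x^2 - y^2)) dA = -6π exp(-16) + 6π.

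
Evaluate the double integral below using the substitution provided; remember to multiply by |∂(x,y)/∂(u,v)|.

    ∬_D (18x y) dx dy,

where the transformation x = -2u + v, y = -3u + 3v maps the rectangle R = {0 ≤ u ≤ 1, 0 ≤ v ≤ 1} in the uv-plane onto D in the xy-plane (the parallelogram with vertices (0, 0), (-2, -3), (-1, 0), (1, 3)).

Compute the Jacobian determinant of (x, y) with respect to (u, v):

    ∂(x,y)/∂(u,v) = | -2  1 | = (-2)(3) - (1)(-3) = -3.
                   | -3  3 |

Its absolute value is |J| = 3 (the area scaling factor).

Substituting x = -2u + v, y = -3u + 3v into the integrand,

    18x y → 108u^2 - 162u v + 54v^2,

so the integral becomes

    ∬_R (108u^2 - 162u v + 54v^2) · |J| du dv = ∫_0^1 ∫_0^1 (324u^2 - 486u v + 162v^2) dv du.

Inner (v): 324u^2 - 243u + 54.
Outer (u): 81/2.

Therefore ∬_D (18x y) dx dy = 81/2.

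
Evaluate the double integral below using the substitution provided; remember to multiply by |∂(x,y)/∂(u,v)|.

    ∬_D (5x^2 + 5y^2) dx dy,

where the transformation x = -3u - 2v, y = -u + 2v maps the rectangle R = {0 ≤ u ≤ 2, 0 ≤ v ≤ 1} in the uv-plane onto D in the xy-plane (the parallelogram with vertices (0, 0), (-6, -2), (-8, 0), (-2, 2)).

Compute the Jacobian determinant of (x, y) with respect to (u, v):

    ∂(x,y)/∂(u,v) = | -3  -2 | = (-3)(2) - (-2)(-1) = -8.
                   | -1  2 |

Its absolute value is |J| = 8 (the area scaling factor).

Substituting x = -3u - 2v, y = -u + 2v into the integrand,

    5x^2 + 5y^2 → 50u^2 + 40u v + 40v^2,

so the integral becomes

    ∬_R (50u^2 + 40u v + 40v^2) · |J| du dv = ∫_0^2 ∫_0^1 (400u^2 + 320u v + 320v^2) dv du.

Inner (v): 400u^2 + 160u + 320/3.
Outer (u): 1600.

Therefore ∬_D (5x^2 + 5y^2) dx dy = 1600.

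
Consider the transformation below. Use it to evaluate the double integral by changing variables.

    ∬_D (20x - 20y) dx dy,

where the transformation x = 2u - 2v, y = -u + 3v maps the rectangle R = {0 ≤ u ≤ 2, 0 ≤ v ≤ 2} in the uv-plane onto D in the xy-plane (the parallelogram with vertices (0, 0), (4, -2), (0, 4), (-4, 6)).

Compute the Jacobian determinant of (x, y) with respect to (u, v):

    ∂(x,y)/∂(u,v) = | 2  -2 | = (2)(3) - (-2)(-1) = 4.
                   | -1  3 |

Its absolute value is |J| = 4 (the area scaling factor).

Substituting x = 2u - 2v, y = -u + 3v into the integrand,

    20x - 20y → 60u - 100v,

so the integral becomes

    ∬_R (60u - 100v) · |J| du dv = ∫_0^2 ∫_0^2 (240u - 400v) dv du.

Inner (v): 480u - 800.
Outer (u): -640.

Therefore ∬_D (20x - 20y) dx dy = -640.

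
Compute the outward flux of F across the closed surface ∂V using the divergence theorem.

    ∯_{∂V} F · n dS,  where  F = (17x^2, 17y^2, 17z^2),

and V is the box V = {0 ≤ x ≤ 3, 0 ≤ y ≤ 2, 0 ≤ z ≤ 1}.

By the divergence theorem,

    ∯_{∂V} F · n dS = ∭_V (∇ · F) dV.

Compute the divergence:
    ∇ · F = ∂F_x/∂x + ∂F_y/∂y + ∂F_z/∂z = 34x + 34y + 34z.

V is a rectangular box, so dV = dx dy dz with 0 ≤ x ≤ 3, 0 ≤ y ≤ 2, 0 ≤ z ≤ 1.

Integrate (34x + 34y + 34z) over V as an iterated integral:

    ∭_V (∇·F) dV = ∫_0^{3} ∫_0^{2} ∫_0^{1} (34x + 34y + 34z) dz dy dx.

Inner (z from 0 to 1): 34x + 34y + 17.
Middle (y from 0 to 2): 68x + 102.
Outer (x from 0 to 3): 612.

Therefore ∯_{∂V} F · n dS = 612.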